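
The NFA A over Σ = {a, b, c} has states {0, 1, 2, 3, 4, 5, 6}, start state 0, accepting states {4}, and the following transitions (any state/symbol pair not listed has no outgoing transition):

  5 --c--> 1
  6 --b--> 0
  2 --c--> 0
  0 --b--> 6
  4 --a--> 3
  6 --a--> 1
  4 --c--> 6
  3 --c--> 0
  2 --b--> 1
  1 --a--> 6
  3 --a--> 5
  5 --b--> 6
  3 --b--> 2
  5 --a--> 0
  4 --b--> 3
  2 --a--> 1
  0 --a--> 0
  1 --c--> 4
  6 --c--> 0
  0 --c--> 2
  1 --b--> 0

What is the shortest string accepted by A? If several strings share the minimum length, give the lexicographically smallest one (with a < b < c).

bac

A breadth-first search from 0 reaches an accepting state first via the path 0 → 6 → 1 → 4 on input bac.
No string of length < 3 is accepted (BFS exhausts all shorter strings without reaching an accepting state), and bac is the lexicographically least accepting string of length 3.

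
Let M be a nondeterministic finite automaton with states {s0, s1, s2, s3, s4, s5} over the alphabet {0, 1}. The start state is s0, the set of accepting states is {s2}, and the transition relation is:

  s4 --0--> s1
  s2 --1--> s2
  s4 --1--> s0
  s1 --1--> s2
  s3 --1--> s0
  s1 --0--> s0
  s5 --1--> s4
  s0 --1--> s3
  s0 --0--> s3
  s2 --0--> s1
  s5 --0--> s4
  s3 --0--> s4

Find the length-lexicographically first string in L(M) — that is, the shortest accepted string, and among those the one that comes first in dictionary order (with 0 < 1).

A breadth-first search from s0 reaches an accepting state first via the path s0 → s3 → s4 → s1 → s2 on input 0001.
No string of length < 4 is accepted (BFS exhausts all shorter strings without reaching an accepting state), and 0001 is the lexicographically least accepting string of length 4.

0001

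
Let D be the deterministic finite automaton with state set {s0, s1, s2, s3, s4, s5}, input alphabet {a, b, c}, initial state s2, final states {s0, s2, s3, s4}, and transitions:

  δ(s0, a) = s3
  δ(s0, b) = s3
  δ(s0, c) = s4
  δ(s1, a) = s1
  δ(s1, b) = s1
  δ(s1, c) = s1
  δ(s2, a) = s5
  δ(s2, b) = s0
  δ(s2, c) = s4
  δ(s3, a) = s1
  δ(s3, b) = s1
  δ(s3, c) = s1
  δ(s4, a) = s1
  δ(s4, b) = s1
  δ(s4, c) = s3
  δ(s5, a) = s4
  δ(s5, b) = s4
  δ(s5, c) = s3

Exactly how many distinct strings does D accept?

The useful subgraph on states {s0, s2, s3, s4, s5} is acyclic, so L(D) is finite; the longest accepting path visits 4 useful states, giving maximum string length 3.
Counting accepting paths from s2 by length: 1 of length 0, 2 of length 1, 7 of length 2, 3 of length 3. Total 13.

13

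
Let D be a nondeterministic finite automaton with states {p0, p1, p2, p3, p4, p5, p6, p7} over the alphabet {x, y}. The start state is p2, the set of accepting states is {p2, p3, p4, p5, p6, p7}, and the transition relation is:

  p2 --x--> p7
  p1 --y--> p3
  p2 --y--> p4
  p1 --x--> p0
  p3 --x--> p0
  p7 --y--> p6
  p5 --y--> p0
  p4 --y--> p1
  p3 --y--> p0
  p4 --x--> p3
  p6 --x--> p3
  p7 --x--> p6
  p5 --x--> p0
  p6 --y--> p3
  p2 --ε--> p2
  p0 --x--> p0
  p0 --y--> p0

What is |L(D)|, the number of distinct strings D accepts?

The useful subgraph on states {p1, p2, p3, p4, p6, p7} is acyclic, so L(D) is finite; the longest accepting path visits 4 useful states, giving maximum string length 3.
Counting accepting paths from p2 by length: 1 of length 0, 2 of length 1, 3 of length 2, 5 of length 3. Total 11.

11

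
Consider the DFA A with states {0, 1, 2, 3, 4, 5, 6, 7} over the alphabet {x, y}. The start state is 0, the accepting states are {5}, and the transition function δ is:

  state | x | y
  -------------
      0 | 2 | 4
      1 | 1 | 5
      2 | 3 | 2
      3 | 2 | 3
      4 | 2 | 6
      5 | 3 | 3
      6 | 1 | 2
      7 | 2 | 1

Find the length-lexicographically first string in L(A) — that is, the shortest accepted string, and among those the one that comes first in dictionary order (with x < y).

yyxy

A breadth-first search from 0 reaches an accepting state first via the path 0 → 4 → 6 → 1 → 5 on input yyxy.
No string of length < 4 is accepted (BFS exhausts all shorter strings without reaching an accepting state), and yyxy is the lexicographically least accepting string of length 4.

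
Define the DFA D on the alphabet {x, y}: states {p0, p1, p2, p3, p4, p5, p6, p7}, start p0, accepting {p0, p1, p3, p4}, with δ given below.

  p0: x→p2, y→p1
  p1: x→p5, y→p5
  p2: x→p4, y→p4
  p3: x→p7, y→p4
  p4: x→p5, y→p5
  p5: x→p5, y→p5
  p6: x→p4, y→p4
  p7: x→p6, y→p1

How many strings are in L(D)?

The useful subgraph on states {p0, p1, p2, p4} is acyclic, so L(D) is finite; the longest accepting path visits 3 useful states, giving maximum string length 2.
Counting accepting paths from p0 by length: 1 of length 0, 1 of length 1, 2 of length 2. Total 4.

4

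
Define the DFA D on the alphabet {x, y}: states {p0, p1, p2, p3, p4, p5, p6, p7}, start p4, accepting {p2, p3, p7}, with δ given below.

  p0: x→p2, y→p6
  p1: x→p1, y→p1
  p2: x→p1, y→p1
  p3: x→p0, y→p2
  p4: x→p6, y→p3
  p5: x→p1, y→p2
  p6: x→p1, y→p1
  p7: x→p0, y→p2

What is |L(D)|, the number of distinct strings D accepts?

The useful subgraph on states {p0, p2, p3, p4} is acyclic, so L(D) is finite; the longest accepting path visits 4 useful states, giving maximum string length 3.
Counting accepting paths from p4 by length: 1 of length 1, 1 of length 2, 1 of length 3. Total 3.

3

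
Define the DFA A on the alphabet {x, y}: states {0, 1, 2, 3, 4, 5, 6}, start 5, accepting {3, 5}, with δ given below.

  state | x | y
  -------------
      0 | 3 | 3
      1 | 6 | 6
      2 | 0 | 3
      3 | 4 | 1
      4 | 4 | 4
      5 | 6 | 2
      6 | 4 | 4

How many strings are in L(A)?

4

The useful subgraph on states {0, 2, 3, 5} is acyclic, so L(A) is finite; the longest accepting path visits 4 useful states, giving maximum string length 3.
Counting accepting paths from 5 by length: 1 of length 0, 1 of length 2, 2 of length 3. Total 4.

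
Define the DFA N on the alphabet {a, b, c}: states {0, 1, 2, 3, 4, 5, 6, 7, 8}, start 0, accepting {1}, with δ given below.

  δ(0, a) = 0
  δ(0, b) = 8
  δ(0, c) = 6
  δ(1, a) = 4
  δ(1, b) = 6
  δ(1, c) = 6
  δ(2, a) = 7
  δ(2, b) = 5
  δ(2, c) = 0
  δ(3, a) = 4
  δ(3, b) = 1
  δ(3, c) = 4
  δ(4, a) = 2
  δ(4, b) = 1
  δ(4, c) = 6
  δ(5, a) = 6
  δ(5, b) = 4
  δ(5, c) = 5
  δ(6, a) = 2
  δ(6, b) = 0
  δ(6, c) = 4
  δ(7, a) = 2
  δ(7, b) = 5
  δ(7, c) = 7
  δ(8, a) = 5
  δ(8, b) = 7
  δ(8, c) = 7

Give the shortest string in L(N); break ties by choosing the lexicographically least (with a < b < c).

ccb

A breadth-first search from 0 reaches an accepting state first via the path 0 → 6 → 4 → 1 on input ccb.
No string of length < 3 is accepted (BFS exhausts all shorter strings without reaching an accepting state), and ccb is the lexicographically least accepting string of length 3.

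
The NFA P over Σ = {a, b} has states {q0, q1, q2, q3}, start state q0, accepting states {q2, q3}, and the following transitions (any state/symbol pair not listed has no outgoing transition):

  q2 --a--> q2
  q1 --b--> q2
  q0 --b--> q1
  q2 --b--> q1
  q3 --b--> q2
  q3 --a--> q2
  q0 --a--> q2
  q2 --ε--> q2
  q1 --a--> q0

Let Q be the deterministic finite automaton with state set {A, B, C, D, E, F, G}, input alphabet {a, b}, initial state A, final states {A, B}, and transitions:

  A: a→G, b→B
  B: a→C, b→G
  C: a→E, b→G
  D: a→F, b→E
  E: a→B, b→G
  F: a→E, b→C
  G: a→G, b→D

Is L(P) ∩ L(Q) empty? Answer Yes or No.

No

The string abba is accepted by both P and Q.
Hence L(P) ∩ L(Q) ≠ ∅.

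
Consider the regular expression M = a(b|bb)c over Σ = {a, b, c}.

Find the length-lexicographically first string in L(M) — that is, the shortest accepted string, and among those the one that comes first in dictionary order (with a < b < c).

By inspection of the expression, no string of length less than 3 matches, and abc is the lexicographically first match of length 3.

abc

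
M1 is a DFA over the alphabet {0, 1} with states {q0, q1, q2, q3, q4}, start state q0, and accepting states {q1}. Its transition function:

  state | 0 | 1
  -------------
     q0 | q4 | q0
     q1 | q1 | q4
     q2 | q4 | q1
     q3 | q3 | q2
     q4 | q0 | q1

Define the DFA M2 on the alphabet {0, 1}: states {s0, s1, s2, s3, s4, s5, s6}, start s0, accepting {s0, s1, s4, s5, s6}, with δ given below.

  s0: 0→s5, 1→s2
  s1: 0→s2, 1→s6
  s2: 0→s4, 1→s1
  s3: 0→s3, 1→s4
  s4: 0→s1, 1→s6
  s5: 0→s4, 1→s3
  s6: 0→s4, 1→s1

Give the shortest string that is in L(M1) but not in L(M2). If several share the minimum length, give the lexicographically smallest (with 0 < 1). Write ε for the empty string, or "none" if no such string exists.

01

The string 01 is accepted by M1 but not by M2.
No shorter string lies in the difference, and 01 is the lexicographically first length-2 string in L(M1) \ L(M2).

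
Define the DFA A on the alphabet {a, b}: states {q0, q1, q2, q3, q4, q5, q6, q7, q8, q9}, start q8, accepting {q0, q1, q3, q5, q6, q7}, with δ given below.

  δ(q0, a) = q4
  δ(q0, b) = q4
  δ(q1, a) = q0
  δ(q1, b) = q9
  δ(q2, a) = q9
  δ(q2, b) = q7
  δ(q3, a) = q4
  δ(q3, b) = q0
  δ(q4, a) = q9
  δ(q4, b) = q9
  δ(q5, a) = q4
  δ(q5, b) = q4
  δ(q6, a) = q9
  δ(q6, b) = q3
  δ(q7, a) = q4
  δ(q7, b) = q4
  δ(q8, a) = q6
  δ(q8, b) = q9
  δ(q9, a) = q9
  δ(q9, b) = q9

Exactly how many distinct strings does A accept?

The useful subgraph on states {q0, q3, q6, q8} is acyclic, so L(A) is finite; the longest accepting path visits 4 useful states, giving maximum string length 3.
Counting accepting paths from q8 by length: 1 of length 1, 1 of length 2, 1 of length 3. Total 3.

3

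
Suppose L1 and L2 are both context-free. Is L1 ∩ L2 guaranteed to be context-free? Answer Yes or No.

{aⁿbⁿcᵐ : m,n≥0} and {aᵐbⁿcⁿ : m,n≥0} are both context-free, but their intersection {aⁿbⁿcⁿ : n≥0} is not (pumping lemma).

No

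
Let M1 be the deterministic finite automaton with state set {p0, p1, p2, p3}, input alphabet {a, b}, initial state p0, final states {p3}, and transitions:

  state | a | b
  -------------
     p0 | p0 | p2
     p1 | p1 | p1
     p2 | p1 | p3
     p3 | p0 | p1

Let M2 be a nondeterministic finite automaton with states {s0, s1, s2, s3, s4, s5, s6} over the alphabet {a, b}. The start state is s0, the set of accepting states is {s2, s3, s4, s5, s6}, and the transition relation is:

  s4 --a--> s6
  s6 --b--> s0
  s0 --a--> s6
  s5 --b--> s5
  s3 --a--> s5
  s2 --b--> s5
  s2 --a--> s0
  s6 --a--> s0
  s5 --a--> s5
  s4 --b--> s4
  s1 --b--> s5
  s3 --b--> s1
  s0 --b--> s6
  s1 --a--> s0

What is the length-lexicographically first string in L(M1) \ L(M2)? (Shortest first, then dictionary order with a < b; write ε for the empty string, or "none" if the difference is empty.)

The string bb is accepted by M1 but not by M2.
No shorter string lies in the difference, and bb is the lexicographically first length-2 string in L(M1) \ L(M2).

bb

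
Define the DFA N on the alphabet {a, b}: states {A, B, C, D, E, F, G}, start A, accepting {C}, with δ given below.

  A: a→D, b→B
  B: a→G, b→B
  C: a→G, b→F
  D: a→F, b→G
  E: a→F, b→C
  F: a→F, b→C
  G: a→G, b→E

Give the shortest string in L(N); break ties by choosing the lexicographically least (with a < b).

aab

A breadth-first search from A reaches an accepting state first via the path A → D → F → C on input aab.
No string of length < 3 is accepted (BFS exhausts all shorter strings without reaching an accepting state), and aab is the lexicographically least accepting string of length 3.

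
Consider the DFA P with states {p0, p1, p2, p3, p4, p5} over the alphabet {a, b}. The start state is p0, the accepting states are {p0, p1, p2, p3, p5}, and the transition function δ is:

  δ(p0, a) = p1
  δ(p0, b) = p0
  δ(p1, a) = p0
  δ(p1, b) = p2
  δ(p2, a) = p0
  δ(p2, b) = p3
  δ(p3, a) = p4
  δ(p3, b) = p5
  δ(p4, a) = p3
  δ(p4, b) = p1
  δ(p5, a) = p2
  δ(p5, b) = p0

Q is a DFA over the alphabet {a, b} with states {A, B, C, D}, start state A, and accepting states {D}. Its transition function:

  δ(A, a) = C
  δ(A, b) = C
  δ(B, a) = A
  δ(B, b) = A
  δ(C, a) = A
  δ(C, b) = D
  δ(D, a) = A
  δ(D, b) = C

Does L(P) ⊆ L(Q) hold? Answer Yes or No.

The empty string ε is in L(P) but not in L(Q).
So L(P) ⊄ L(Q).

No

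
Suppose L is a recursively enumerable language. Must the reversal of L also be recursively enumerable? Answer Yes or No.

Reverse the input and run the recogniser for L on it; this accepts exactly Lᴿ.
So the recursively enumerable languages are closed under reversal.

Yes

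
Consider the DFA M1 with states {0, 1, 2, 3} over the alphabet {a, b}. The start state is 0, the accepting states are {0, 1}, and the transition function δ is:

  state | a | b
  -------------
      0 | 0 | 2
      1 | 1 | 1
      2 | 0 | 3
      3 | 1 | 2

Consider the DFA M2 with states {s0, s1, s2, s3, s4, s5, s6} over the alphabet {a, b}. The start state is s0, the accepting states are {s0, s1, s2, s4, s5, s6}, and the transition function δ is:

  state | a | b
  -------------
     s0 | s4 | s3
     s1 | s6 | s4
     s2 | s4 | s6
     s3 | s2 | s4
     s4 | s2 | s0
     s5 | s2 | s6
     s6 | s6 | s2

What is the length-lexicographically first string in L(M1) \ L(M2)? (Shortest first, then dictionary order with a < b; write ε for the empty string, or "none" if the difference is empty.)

The string bbaabb is accepted by M1 but not by M2.
No shorter string lies in the difference, and bbaabb is the lexicographically first length-6 string in L(M1) \ L(M2).

bbaabb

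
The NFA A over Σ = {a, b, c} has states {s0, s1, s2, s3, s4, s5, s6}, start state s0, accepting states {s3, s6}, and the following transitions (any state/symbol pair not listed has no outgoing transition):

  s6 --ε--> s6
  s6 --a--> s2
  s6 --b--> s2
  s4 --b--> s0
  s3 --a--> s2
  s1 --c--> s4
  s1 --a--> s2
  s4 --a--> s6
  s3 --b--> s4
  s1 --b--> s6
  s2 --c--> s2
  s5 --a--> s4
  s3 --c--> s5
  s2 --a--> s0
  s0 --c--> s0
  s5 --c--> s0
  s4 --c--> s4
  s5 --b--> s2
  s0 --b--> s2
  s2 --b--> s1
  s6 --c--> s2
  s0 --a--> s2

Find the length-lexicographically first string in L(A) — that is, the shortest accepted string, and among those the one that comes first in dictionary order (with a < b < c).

A breadth-first search from s0 reaches an accepting state first via the path s0 → s2 → s1 → s6 on input abb.
No string of length < 3 is accepted (BFS exhausts all shorter strings without reaching an accepting state), and abb is the lexicographically least accepting string of length 3.

abb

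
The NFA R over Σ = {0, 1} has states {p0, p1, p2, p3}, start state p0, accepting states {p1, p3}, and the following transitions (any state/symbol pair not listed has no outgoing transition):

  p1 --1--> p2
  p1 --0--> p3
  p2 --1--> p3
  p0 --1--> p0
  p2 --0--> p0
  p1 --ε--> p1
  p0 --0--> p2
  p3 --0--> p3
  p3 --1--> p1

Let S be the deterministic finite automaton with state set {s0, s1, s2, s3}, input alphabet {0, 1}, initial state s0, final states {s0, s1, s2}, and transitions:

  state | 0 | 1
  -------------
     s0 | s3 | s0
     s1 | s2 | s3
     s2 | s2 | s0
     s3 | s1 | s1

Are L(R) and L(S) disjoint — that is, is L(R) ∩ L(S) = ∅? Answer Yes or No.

No

The string 01 is accepted by both R and S.
Hence L(R) ∩ L(S) ≠ ∅.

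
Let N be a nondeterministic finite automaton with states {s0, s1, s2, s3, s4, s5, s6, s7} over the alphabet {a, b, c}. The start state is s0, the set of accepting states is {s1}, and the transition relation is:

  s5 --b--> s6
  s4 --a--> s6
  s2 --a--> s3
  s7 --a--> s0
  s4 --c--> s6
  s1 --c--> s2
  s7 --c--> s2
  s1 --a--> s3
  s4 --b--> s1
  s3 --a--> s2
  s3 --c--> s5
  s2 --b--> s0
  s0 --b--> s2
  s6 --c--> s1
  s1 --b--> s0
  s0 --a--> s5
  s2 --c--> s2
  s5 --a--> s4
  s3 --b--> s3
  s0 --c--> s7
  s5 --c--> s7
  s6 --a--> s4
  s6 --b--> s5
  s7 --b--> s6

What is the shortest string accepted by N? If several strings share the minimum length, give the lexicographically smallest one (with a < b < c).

A breadth-first search from s0 reaches an accepting state first via the path s0 → s5 → s4 → s1 on input aab.
No string of length < 3 is accepted (BFS exhausts all shorter strings without reaching an accepting state), and aab is the lexicographically least accepting string of length 3.

aab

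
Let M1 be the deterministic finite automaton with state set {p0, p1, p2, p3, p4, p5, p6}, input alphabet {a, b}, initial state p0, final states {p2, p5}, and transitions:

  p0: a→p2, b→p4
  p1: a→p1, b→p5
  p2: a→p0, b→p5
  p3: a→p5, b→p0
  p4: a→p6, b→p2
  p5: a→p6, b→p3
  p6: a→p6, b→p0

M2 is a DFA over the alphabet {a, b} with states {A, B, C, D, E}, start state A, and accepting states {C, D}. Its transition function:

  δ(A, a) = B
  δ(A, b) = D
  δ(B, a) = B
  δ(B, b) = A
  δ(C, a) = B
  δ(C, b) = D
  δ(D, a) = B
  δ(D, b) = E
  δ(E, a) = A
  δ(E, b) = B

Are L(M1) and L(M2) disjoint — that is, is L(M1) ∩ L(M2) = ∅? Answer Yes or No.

No

The string aabb is accepted by both M1 and M2.
Hence L(M1) ∩ L(M2) ≠ ∅.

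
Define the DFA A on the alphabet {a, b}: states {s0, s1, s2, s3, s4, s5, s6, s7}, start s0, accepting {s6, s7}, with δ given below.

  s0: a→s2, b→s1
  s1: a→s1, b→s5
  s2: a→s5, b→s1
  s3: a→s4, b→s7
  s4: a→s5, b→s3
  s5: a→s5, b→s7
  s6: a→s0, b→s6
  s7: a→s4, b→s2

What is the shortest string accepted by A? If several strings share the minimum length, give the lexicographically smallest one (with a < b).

A breadth-first search from s0 reaches an accepting state first via the path s0 → s2 → s5 → s7 on input aab.
No string of length < 3 is accepted (BFS exhausts all shorter strings without reaching an accepting state), and aab is the lexicographically least accepting string of length 3.

aab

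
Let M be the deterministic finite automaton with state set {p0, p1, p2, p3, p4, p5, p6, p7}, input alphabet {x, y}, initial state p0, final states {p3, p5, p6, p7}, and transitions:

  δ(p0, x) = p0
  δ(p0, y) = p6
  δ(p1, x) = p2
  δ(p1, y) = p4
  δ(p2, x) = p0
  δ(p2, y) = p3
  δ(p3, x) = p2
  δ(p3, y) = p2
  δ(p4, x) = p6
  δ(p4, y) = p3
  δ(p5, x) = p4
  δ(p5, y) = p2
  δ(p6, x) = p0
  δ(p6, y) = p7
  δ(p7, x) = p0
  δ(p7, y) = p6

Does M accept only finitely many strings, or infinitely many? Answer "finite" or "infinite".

State p0 is reachable from the start and can reach an accepting state, and it lies on the cycle p0 → p0.
Traversing that cycle any number of times yields accepted strings of unbounded length, so the language is infinite.

infinite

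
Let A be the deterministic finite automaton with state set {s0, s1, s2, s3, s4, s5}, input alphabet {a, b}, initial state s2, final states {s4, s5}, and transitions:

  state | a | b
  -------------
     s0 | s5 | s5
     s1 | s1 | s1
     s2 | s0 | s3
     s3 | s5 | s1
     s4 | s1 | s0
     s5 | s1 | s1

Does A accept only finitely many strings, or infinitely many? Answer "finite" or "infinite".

finite

The useful states (reachable from s2 and able to reach an accepting state) are {s0, s2, s3, s5}.
Restricted to these states the transition graph has no cycle, so every accepting path has bounded length and L is finite.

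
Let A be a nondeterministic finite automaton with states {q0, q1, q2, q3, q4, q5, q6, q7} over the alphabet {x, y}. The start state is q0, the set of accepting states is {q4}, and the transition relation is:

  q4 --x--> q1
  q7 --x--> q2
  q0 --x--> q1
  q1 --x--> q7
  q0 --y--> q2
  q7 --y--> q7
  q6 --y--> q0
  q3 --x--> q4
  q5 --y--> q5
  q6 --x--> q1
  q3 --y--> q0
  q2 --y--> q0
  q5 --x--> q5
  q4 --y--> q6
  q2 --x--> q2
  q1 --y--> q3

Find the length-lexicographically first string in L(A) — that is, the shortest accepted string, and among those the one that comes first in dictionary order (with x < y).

xyx

A breadth-first search from q0 reaches an accepting state first via the path q0 → q1 → q3 → q4 on input xyx.
No string of length < 3 is accepted (BFS exhausts all shorter strings without reaching an accepting state), and xyx is the lexicographically least accepting string of length 3.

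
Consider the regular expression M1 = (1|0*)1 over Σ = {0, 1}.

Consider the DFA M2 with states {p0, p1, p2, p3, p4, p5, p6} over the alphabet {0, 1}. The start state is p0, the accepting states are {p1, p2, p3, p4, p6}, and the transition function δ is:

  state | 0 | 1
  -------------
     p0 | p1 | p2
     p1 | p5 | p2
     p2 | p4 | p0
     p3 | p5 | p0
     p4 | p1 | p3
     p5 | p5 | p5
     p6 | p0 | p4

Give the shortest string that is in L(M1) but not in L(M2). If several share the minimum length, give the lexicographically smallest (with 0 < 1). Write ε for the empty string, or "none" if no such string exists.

11

The string 11 is accepted by M1 but not by M2.
No shorter string lies in the difference, and 11 is the lexicographically first length-2 string in L(M1) \ L(M2).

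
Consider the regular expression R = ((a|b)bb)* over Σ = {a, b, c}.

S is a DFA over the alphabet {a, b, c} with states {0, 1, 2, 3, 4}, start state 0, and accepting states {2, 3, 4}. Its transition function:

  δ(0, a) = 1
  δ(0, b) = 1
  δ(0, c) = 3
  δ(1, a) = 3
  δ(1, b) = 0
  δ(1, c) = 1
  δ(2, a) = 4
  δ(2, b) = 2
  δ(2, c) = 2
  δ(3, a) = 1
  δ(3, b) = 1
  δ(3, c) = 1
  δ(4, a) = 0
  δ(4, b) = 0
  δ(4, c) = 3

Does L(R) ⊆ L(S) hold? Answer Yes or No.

No

The empty string ε is in L(R) but not in L(S).
So L(R) ⊄ L(S).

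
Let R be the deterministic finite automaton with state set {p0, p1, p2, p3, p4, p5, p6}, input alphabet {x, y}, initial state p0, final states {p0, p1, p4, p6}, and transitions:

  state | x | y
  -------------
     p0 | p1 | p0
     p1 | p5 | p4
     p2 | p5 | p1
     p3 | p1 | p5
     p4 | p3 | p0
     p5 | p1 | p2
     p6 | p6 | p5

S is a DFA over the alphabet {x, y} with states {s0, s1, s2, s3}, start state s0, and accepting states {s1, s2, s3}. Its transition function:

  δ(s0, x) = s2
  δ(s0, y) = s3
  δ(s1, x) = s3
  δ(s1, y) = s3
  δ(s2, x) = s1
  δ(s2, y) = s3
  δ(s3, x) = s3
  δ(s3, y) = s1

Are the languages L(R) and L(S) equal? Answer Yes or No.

The empty string ε is accepted by R but rejected by S.
So L(R) ≠ L(S).

No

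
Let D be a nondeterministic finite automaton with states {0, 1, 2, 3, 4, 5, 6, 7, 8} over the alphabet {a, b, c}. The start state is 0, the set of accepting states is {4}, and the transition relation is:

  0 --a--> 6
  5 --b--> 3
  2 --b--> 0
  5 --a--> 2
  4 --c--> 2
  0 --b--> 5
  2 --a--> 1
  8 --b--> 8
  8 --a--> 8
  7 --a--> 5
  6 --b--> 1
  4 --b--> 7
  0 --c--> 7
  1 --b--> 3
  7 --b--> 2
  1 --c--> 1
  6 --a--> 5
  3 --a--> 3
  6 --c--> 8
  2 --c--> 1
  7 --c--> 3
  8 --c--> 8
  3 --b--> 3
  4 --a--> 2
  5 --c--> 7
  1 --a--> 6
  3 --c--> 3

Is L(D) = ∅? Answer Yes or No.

Yes

The states reachable from the start state are {0, 1, 2, 3, 5, 6, 7, 8}.
None of the accepting states {4} is reachable, so no string is accepted and L(D) = ∅.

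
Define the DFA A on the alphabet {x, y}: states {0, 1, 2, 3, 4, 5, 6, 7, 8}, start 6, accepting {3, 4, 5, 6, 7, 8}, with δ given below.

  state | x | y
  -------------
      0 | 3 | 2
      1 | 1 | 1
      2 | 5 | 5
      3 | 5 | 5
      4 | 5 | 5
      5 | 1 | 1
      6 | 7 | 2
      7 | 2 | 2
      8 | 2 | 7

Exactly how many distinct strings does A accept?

8

The useful subgraph on states {2, 5, 6, 7} is acyclic, so L(A) is finite; the longest accepting path visits 4 useful states, giving maximum string length 3.
Counting accepting paths from 6 by length: 1 of length 0, 1 of length 1, 2 of length 2, 4 of length 3. Total 8.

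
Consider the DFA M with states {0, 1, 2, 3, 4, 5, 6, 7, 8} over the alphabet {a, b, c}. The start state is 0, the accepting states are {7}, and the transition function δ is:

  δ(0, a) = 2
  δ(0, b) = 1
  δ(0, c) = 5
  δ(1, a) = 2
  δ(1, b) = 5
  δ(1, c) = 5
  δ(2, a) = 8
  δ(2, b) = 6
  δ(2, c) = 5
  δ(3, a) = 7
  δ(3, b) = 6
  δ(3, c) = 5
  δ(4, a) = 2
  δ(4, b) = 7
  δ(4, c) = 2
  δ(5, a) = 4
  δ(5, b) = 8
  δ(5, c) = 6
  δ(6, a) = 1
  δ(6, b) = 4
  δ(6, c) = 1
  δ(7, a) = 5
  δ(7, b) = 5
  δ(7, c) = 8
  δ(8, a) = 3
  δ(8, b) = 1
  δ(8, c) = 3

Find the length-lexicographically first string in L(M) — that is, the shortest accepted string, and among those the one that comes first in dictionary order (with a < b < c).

A breadth-first search from 0 reaches an accepting state first via the path 0 → 5 → 4 → 7 on input cab.
No string of length < 3 is accepted (BFS exhausts all shorter strings without reaching an accepting state), and cab is the lexicographically least accepting string of length 3.

cab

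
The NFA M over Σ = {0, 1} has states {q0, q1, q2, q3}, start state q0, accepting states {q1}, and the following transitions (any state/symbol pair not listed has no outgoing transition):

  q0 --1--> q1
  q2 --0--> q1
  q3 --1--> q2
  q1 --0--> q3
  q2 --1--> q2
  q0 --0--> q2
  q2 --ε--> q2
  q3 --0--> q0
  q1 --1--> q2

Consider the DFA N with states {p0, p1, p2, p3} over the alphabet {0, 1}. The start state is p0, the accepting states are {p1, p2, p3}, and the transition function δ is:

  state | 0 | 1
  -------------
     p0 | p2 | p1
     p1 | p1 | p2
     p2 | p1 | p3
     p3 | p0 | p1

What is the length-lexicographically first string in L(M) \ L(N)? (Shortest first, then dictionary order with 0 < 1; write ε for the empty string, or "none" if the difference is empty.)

010

The string 010 is accepted by M but not by N.
No shorter string lies in the difference, and 010 is the lexicographically first length-3 string in L(M) \ L(N).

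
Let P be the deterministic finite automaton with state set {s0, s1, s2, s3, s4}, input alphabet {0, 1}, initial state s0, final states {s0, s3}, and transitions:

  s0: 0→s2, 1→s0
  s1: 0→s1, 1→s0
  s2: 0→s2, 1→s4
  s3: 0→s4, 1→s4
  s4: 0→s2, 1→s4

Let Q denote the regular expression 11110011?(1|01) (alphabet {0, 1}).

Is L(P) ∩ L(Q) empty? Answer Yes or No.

Converting the expression Q to a DFA (subset construction, then merging equivalent states) gives the minimal DFA with states {q0, q1, q2, q3, q4, q5, q6, q7, q8, q9, q10, q11}, start state q0, accepting states {q10, q11} and transitions q0: 0→q1, 1→q2; q1: 0→q1, 1→q1; q2: 0→q1, 1→q3; q3: 0→q1, 1→q4; q4: 0→q1, 1→q5; q5: 0→q6, 1→q1; q6: 0→q7, 1→q1; q7: 0→q1, 1→q8; q8: 0→q9, 1→q10; q9: 0→q1, 1→q11; q10: 0→q9, 1→q11; q11: 0→q1, 1→q1.
Exploring the product automaton P × Q from the start pair (s0, q0), following both machines on each input symbol, reaches 14 state pairs: (s0, q0), (s2, q1), (s0, q2), (s4, q1), (s0, q3), (s0, q4), (s0, q5), (s2, q6), (s0, q1), (s2, q7), (s4, q8), (s2, q9), (s4, q10), (s4, q11).
P accepts in {s0, s3} and Q accepts in {q10, q11}; no reachable pair has both components accepting, so no string drives both machines to acceptance simultaneously and L(P) ∩ L(Q) = ∅.
So no string is accepted by both, and the intersection is empty.

Yes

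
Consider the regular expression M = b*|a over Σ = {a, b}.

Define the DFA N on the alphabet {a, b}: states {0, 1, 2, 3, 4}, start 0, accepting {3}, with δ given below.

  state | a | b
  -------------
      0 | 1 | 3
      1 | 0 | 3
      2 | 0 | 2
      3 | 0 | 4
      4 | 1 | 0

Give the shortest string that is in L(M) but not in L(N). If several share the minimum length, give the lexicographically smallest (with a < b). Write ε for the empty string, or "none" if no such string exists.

The empty string ε is accepted by M but not by N.
Since ε is the unique shortest string, it is the required witness.

ε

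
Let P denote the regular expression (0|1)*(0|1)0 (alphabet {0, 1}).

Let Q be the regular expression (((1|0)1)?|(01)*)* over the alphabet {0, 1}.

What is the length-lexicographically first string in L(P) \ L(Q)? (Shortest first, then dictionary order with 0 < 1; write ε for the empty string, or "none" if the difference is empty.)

00

The string 00 is accepted by P but not by Q.
No shorter string lies in the difference, and 00 is the lexicographically first length-2 string in L(P) \ L(Q).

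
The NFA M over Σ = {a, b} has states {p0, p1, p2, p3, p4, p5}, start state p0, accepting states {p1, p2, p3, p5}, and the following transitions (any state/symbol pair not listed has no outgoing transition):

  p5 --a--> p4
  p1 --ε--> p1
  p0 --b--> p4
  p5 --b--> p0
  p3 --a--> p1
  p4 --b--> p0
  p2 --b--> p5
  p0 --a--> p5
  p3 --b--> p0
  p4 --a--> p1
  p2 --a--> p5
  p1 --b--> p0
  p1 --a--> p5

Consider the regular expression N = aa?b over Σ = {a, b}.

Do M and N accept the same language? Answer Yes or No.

The string a is accepted by M but rejected by N.
So L(M) ≠ L(N).

No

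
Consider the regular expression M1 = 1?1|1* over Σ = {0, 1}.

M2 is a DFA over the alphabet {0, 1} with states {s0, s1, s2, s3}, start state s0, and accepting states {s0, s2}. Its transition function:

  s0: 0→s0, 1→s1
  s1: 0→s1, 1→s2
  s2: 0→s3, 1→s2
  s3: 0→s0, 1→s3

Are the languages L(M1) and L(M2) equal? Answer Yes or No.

No

The string 1 is accepted by M1 but rejected by M2.
So L(M1) ≠ L(M2).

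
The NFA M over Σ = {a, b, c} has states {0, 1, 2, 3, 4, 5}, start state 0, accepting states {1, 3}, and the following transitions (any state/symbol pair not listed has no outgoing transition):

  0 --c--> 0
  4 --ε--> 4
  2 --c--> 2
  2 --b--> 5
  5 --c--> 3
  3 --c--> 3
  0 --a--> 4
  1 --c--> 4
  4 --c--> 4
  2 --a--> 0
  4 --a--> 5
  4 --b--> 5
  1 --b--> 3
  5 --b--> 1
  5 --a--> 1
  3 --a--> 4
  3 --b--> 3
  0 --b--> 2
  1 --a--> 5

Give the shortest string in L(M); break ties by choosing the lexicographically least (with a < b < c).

A breadth-first search from 0 reaches an accepting state first via the path 0 → 4 → 5 → 1 on input aaa.
No string of length < 3 is accepted (BFS exhausts all shorter strings without reaching an accepting state), and aaa is the lexicographically least accepting string of length 3.

aaa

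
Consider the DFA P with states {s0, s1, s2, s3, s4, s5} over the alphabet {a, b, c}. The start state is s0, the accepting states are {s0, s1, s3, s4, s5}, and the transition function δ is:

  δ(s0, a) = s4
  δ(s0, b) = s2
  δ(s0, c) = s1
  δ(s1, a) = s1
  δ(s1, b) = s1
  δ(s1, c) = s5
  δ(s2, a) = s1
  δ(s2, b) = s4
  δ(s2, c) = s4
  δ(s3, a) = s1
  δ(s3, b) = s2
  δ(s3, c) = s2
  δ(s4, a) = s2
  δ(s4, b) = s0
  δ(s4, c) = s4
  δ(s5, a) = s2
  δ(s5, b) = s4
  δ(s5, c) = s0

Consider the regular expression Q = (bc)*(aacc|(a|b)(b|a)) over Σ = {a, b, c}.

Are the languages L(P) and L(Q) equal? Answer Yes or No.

No

The empty string ε is accepted by P but rejected by Q.
So L(P) ≠ L(Q).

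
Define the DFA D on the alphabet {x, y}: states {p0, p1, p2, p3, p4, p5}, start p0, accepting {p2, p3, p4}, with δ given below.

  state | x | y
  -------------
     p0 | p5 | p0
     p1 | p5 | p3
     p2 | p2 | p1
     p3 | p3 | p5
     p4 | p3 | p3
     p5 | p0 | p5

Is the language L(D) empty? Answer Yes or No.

The states reachable from the start state are {p0, p5}.
None of the accepting states {p2, p3, p4} is reachable, so no string is accepted and L(D) = ∅.

Yes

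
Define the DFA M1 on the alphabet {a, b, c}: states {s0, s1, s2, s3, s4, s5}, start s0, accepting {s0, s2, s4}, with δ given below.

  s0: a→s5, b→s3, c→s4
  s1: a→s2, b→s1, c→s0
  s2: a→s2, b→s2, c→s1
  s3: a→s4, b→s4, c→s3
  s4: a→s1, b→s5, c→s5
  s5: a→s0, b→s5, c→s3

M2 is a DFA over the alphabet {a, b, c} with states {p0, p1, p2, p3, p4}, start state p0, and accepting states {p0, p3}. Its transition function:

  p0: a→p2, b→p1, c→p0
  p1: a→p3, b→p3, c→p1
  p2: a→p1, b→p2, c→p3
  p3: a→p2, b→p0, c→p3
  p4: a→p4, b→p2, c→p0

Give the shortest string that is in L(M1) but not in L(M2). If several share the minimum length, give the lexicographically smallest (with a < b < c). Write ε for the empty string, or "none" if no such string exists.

aa

The string aa is accepted by M1 but not by M2.
No shorter string lies in the difference, and aa is the lexicographically first length-2 string in L(M1) \ L(M2).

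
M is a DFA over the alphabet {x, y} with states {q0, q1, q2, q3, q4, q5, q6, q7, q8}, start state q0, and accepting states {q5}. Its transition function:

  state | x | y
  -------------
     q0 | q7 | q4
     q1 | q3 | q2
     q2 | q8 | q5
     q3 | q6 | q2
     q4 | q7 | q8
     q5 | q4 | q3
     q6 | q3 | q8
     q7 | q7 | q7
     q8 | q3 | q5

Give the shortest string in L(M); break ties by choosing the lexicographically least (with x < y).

A breadth-first search from q0 reaches an accepting state first via the path q0 → q4 → q8 → q5 on input yyy.
No string of length < 3 is accepted (BFS exhausts all shorter strings without reaching an accepting state), and yyy is the lexicographically least accepting string of length 3.

yyy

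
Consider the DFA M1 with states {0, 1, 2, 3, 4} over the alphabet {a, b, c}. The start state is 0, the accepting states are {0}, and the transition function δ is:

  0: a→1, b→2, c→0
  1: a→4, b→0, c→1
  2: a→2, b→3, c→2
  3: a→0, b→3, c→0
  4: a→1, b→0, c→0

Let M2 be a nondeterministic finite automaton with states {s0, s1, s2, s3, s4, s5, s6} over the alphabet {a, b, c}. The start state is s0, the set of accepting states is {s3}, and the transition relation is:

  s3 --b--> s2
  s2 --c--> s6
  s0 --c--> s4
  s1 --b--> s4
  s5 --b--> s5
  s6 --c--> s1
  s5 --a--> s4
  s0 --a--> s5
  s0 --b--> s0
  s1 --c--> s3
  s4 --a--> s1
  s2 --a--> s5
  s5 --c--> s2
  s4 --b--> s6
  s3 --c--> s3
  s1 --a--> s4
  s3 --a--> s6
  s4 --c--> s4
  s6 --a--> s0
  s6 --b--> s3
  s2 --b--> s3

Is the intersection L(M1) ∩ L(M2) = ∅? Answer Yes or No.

No

The string acb is accepted by both M1 and M2.
Hence L(M1) ∩ L(M2) ≠ ∅.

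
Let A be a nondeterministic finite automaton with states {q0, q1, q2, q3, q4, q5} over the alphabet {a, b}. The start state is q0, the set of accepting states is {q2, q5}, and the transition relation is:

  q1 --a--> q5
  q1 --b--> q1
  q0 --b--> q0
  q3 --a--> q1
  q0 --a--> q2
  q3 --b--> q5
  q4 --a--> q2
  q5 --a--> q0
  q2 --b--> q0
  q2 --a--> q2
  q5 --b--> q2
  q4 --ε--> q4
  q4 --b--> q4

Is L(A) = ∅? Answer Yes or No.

The string a is accepted: the run q0 → q2 ends in the accepting state q2.
Since at least one string is accepted, L(A) is not empty.

No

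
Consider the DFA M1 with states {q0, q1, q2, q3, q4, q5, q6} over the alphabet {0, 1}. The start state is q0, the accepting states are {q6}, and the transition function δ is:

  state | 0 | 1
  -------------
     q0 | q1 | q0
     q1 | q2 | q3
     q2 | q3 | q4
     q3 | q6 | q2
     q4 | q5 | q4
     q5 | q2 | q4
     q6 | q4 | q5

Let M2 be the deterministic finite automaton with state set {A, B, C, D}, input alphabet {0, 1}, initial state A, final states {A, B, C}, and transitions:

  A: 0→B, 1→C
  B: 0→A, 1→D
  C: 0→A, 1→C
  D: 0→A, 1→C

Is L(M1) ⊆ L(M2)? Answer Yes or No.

Exploring the product automaton M1 × M2 from the start pair (q0, A), following both machines on each input symbol, reaches 22 state pairs: (q0, A), (q1, B), (q0, C), (q2, A), (q3, D), (q1, A), (q3, B), (q4, C), (q6, A), (q2, C), (q2, B), (q3, C), (q2, D), (q5, A), (q4, B), (q5, C), (q3, A), (q4, D), (q6, B), (q4, A), (q5, D), (q5, B).
M1 accepts in {q6} and M2 accepts in {A, B, C}. The reachable pairs whose M1-component is accepting are (q6, A), (q6, B); in each of them the M2-component is accepting too, so the product for L(M1) \ L(M2) (M1-component accepting, M2-component rejecting) has no reachable accepting pair and the difference is empty.
Hence every string in L(M1) is also in L(M2).

Yes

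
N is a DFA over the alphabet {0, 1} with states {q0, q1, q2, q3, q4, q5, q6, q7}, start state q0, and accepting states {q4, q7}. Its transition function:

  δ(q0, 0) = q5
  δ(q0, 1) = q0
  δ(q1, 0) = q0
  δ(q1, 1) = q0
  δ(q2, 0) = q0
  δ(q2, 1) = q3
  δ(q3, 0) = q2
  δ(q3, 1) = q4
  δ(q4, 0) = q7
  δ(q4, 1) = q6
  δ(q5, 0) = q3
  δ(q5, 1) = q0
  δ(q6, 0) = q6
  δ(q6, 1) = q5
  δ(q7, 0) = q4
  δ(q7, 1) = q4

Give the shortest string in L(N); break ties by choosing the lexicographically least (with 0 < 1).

001

A breadth-first search from q0 reaches an accepting state first via the path q0 → q5 → q3 → q4 on input 001.
No string of length < 3 is accepted (BFS exhausts all shorter strings without reaching an accepting state), and 001 is the lexicographically least accepting string of length 3.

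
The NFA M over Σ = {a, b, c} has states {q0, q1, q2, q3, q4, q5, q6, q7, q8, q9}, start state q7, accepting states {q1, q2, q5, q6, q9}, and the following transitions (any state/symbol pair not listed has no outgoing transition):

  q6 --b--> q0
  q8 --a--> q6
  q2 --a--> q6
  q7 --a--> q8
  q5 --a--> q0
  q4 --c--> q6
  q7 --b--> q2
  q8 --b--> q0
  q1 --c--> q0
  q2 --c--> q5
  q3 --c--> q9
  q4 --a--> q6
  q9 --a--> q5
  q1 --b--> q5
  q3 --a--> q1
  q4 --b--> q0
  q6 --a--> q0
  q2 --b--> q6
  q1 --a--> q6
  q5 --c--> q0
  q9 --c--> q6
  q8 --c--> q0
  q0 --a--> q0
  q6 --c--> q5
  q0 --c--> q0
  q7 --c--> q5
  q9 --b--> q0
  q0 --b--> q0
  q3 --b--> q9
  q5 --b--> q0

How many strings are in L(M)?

9

The useful subgraph on states {q2, q5, q6, q7, q8} is acyclic, so L(M) is finite; the longest accepting path visits 4 useful states, giving maximum string length 3.
Counting accepting paths from q7 by length: 2 of length 1, 4 of length 2, 3 of length 3. Total 9.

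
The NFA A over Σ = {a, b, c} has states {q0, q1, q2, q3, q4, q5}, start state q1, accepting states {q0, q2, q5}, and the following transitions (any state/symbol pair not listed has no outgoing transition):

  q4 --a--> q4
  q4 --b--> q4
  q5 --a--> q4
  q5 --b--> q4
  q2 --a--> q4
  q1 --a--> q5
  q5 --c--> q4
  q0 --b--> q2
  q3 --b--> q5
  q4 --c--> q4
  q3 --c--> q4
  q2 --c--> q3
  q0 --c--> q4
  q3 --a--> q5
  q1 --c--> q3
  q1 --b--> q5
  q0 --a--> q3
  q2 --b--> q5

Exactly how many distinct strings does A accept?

4

The useful subgraph on states {q1, q3, q5} is acyclic, so L(A) is finite; the longest accepting path visits 3 useful states, giving maximum string length 2.
Counting accepting paths from q1 by length: 2 of length 1, 2 of length 2. Total 4.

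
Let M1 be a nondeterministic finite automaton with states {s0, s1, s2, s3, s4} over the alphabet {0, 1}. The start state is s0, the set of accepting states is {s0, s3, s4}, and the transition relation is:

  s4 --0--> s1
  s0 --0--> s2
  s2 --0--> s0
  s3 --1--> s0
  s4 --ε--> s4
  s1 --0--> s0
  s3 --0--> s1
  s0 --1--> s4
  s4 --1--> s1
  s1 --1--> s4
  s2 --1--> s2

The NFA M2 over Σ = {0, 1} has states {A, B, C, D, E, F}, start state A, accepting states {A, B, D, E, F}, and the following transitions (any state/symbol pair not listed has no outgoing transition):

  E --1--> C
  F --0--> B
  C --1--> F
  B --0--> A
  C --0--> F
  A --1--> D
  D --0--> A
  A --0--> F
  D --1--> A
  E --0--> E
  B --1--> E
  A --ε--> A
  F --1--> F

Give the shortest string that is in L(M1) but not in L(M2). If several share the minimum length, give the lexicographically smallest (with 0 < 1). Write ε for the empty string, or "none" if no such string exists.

00101

The string 00101 is accepted by M1 but not by M2.
No shorter string lies in the difference, and 00101 is the lexicographically first length-5 string in L(M1) \ L(M2).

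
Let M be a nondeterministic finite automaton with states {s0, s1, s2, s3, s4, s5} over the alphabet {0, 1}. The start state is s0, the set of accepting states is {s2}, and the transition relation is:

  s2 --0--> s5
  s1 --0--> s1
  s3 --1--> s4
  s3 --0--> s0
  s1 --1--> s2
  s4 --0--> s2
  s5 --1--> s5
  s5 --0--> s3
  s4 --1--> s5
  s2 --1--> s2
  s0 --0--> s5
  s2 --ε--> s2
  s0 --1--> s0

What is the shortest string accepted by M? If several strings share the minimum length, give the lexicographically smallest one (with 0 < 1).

0010

A breadth-first search from s0 reaches an accepting state first via the path s0 → s5 → s3 → s4 → s2 on input 0010.
No string of length < 4 is accepted (BFS exhausts all shorter strings without reaching an accepting state), and 0010 is the lexicographically least accepting string of length 4.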